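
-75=-75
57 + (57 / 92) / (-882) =1541717 / 27048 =57.00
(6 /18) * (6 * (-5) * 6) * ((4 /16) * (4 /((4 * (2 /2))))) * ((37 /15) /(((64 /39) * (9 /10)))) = -25.05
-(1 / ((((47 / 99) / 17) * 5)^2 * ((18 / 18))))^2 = -8022993935121 / 3049800625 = -2630.66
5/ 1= 5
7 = 7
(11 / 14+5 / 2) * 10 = 230 / 7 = 32.86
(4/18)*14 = 28/9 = 3.11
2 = 2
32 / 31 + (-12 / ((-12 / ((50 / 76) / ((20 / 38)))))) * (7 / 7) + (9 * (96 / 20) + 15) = 37499 / 620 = 60.48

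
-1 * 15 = -15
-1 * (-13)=13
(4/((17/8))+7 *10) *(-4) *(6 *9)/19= -263952/323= -817.19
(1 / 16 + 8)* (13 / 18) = 559 / 96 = 5.82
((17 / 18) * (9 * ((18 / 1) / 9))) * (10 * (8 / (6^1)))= 680 / 3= 226.67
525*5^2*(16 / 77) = 30000 / 11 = 2727.27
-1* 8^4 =-4096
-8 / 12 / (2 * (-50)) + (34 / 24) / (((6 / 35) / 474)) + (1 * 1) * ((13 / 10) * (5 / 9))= 3526031 / 900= 3917.81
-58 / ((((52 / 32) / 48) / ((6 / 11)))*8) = -16704 / 143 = -116.81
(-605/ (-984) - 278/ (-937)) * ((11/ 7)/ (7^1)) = 9244807/ 45178392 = 0.20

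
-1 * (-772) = 772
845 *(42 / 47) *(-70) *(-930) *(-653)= -1508690547000 / 47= -32099798872.34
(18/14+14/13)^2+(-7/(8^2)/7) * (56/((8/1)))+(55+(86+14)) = 85047953/529984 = 160.47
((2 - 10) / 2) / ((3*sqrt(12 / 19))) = -2*sqrt(57) / 9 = -1.68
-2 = -2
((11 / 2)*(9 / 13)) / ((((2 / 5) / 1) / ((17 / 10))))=1683 / 104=16.18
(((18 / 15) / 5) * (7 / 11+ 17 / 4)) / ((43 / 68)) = 102 / 55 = 1.85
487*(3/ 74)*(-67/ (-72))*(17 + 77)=1533563/ 888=1726.99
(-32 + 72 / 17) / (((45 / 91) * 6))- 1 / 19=-410339 / 43605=-9.41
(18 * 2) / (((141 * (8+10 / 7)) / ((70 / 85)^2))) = 2744 / 149413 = 0.02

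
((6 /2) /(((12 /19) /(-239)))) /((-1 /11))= 49951 /4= 12487.75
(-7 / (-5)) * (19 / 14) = 19 / 10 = 1.90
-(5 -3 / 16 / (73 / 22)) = -2887 / 584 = -4.94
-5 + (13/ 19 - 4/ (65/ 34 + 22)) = -69250/ 15447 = -4.48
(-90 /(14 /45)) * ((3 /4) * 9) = -54675 /28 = -1952.68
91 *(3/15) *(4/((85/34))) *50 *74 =107744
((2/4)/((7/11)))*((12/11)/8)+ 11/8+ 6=419/56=7.48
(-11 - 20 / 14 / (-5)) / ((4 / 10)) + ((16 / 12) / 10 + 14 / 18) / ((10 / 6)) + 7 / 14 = -13513 / 525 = -25.74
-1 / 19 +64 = 1215 / 19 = 63.95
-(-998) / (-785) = -998 / 785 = -1.27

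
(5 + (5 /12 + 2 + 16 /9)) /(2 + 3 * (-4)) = -331 /360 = -0.92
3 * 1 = 3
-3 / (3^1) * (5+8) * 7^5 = -218491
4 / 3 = 1.33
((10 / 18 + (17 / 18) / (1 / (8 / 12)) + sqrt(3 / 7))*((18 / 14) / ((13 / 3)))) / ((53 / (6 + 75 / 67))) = 0.07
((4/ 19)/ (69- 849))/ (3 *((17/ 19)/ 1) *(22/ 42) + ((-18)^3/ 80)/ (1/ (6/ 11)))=77/ 10942854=0.00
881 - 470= 411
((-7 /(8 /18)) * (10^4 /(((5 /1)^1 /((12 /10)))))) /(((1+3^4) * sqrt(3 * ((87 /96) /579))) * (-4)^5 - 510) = 6.03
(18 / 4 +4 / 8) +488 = 493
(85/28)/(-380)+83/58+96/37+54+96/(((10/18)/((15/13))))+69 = 9688752219/29683472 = 326.40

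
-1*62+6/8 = -61.25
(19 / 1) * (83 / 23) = 1577 / 23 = 68.57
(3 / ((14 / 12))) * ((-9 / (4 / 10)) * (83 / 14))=-33615 / 98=-343.01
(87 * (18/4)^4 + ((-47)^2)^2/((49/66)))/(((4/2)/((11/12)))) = 18996679823/6272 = 3028807.37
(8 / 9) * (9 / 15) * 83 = 664 / 15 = 44.27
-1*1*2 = -2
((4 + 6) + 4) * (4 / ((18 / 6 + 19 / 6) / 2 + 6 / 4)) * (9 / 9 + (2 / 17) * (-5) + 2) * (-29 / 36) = -66584 / 2805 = -23.74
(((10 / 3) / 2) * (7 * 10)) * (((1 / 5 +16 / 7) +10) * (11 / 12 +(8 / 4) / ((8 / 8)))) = 76475 / 18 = 4248.61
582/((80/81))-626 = -1469/40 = -36.72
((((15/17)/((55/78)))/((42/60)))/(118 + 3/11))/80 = 117/619276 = 0.00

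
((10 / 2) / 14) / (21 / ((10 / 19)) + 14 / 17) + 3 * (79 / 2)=118.51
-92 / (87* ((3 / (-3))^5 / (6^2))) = 1104 / 29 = 38.07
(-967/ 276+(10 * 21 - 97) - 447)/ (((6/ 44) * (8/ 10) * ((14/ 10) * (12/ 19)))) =-486713975/ 139104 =-3498.92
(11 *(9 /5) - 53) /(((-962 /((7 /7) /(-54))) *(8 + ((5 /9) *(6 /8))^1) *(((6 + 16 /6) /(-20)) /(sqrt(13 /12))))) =166 *sqrt(39) /5683977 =0.00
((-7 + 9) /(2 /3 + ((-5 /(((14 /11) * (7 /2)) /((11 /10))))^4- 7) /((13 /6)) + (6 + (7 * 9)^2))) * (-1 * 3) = -10791707472 /7146823589329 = -0.00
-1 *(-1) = 1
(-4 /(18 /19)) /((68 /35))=-665 /306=-2.17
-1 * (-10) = 10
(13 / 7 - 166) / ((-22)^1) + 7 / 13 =16015 / 2002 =8.00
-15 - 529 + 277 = -267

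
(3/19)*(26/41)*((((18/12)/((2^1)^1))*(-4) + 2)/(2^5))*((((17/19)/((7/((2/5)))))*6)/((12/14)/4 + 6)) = -663/4292290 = -0.00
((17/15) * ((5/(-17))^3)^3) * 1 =-390625/20927272323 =-0.00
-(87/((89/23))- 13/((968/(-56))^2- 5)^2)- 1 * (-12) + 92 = 1503563918037/18444788624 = 81.52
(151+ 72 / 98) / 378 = 7435 / 18522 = 0.40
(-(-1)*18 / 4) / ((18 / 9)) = 9 / 4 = 2.25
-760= -760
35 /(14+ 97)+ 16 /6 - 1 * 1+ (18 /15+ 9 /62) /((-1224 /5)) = 1849897 /935952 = 1.98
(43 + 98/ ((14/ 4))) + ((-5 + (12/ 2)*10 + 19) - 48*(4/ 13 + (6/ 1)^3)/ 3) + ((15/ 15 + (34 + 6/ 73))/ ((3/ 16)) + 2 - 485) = -10282846/ 2847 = -3611.82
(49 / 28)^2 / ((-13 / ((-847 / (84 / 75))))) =148225 / 832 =178.16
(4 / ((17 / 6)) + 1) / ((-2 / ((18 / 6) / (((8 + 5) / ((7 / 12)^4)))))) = -98441 / 3055104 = -0.03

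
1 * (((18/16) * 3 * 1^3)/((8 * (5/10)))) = 27/32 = 0.84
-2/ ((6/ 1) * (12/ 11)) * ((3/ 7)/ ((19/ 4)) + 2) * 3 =-1529/ 798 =-1.92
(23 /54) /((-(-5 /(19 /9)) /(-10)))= -437 /243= -1.80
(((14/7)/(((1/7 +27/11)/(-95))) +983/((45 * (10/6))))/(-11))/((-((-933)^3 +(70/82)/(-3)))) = 738533/109886091904600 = 0.00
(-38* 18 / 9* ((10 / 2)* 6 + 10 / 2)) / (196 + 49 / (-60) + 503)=-159600 / 41891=-3.81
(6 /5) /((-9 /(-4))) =8 /15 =0.53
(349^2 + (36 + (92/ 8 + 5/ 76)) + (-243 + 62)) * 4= 9246735/ 19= 486670.26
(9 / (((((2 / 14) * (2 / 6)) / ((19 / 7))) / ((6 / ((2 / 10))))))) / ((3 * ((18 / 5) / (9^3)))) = 1038825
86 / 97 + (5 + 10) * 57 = 83021 / 97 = 855.89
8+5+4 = 17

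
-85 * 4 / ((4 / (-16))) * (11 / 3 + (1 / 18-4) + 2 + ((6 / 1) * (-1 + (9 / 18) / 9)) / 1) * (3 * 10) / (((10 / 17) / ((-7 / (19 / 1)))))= 5745320 / 57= 100795.09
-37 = -37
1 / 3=0.33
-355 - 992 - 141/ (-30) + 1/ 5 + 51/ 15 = -13387/ 10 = -1338.70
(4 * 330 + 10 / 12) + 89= 8459 / 6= 1409.83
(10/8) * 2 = 5/2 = 2.50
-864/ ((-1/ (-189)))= -163296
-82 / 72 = -41 / 36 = -1.14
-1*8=-8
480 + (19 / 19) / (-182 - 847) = 493919 / 1029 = 480.00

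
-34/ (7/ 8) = -272/ 7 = -38.86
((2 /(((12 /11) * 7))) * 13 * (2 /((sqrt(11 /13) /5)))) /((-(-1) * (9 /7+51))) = 65 * sqrt(143) /1098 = 0.71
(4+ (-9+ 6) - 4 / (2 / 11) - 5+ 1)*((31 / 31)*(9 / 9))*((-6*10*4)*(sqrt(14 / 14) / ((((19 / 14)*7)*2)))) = 6000 / 19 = 315.79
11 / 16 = 0.69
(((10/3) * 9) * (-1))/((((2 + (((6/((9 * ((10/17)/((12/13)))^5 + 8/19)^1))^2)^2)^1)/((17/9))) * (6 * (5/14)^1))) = -122604607063496864986412746503718839830659559/1730607289263559992873986160300922074079938201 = -0.07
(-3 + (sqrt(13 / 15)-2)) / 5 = -1 + sqrt(195) / 75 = -0.81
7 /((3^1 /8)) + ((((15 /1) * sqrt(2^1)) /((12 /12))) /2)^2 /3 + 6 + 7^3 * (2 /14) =667 /6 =111.17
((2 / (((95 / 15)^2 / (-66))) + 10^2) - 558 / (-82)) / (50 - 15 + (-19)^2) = 1532111 / 5861196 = 0.26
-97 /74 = -1.31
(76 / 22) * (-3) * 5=-570 / 11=-51.82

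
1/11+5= 56/11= 5.09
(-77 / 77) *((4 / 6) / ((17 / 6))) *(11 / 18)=-22 / 153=-0.14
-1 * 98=-98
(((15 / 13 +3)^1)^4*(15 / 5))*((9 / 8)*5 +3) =220016574 / 28561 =7703.39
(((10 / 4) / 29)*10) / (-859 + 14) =-5 / 4901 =-0.00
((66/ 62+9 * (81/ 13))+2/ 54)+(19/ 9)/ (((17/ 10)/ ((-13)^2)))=49397693/ 184977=267.05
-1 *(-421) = 421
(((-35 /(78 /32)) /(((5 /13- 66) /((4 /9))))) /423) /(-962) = -1120 /4685956353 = -0.00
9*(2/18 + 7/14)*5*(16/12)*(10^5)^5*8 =8800000000000000000000000000/3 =2933333333333333333333333000.00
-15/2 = -7.50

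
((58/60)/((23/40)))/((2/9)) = 174/23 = 7.57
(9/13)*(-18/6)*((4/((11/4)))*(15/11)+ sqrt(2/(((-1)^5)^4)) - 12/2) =5.40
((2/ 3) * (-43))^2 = 7396/ 9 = 821.78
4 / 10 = 2 / 5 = 0.40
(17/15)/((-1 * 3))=-17/45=-0.38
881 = 881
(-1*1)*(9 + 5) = -14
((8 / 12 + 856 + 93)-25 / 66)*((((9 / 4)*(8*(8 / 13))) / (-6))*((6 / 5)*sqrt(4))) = -3007344 / 715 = -4206.08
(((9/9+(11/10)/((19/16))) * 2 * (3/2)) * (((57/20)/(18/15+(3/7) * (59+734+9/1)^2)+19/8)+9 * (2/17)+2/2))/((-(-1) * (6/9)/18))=1796615252172/2596947455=691.82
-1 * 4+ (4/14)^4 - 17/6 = -98345/14406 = -6.83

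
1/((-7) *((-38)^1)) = 1/266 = 0.00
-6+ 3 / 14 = -81 / 14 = -5.79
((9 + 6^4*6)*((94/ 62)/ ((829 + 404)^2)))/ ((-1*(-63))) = 40655/ 329902713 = 0.00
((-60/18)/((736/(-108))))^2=2025/8464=0.24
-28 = -28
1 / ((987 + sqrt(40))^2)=974209 / 948927308641 -3948 *sqrt(10) / 948927308641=0.00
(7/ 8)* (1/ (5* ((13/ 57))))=0.77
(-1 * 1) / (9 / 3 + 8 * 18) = -1 / 147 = -0.01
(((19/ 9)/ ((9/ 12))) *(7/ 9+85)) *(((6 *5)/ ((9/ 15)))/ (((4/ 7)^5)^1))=1540781725/ 7776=198145.80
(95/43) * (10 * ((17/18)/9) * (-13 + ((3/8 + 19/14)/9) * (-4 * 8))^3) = -16303.81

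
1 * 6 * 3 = 18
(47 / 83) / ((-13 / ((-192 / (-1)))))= -9024 / 1079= -8.36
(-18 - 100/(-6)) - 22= -70/3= -23.33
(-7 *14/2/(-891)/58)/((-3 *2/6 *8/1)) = -49/413424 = -0.00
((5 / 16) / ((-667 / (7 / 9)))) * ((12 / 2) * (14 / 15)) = -49 / 24012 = -0.00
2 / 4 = 1 / 2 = 0.50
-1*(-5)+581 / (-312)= 979 / 312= 3.14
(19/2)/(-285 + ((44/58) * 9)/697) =-384047/11521014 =-0.03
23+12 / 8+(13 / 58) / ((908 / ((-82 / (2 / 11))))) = 1284405 / 52664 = 24.39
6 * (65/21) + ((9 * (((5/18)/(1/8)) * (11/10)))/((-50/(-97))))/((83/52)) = 658138/14525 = 45.31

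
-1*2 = -2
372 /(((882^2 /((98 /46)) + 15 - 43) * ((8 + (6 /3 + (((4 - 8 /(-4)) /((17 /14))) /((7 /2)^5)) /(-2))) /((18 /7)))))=697221 /2660016560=0.00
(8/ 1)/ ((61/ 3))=24/ 61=0.39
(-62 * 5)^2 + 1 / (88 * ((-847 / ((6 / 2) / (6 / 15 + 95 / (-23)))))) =1024296072915 / 10658648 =96100.00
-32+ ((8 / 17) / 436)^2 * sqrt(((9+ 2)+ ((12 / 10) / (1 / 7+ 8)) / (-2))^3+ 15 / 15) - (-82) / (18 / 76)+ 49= 4 * sqrt(106328203465) / 30988321225+ 3269 / 9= 363.22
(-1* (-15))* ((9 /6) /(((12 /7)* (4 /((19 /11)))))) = 1995 /352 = 5.67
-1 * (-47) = 47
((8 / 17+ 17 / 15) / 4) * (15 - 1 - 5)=3.61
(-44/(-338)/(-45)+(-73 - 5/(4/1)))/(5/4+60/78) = -2258773/61425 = -36.77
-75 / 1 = -75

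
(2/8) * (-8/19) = -2/19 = -0.11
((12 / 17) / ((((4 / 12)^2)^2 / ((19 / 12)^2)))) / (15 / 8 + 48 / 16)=6498 / 221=29.40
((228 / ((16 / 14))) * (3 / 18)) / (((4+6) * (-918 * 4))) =-0.00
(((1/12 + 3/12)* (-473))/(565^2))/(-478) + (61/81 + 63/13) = 899668152823/160676796150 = 5.60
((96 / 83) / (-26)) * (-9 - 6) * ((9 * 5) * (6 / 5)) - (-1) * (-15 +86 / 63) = 1522579 / 67977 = 22.40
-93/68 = -1.37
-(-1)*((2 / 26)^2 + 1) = 170 / 169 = 1.01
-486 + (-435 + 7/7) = -920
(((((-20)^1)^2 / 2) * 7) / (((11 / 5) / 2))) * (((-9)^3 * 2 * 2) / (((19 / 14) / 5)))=-13673110.05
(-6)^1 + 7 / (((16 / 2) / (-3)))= -69 / 8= -8.62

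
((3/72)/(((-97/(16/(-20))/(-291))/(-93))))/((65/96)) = 4464/325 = 13.74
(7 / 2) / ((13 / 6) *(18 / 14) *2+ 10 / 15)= 0.56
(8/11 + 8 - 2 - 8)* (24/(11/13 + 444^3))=-4368/12516559033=-0.00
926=926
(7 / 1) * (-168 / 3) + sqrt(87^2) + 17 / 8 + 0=-2423 / 8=-302.88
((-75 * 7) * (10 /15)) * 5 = -1750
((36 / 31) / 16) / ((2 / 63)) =567 / 248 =2.29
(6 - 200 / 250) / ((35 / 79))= 2054 / 175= 11.74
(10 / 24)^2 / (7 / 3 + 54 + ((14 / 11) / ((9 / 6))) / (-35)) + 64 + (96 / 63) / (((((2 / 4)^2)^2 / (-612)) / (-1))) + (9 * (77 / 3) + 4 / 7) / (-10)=233539887701 / 15608880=14961.99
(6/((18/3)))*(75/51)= 25/17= 1.47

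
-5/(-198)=5/198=0.03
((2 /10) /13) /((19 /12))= 12 /1235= 0.01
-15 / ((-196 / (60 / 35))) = 45 / 343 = 0.13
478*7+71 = 3417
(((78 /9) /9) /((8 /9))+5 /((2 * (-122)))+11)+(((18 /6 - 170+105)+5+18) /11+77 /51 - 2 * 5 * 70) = -47223119 /68442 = -689.97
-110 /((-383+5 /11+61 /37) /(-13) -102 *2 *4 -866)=44770 /672649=0.07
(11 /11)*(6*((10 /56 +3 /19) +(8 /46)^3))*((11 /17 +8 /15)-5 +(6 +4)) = 1743009508 /137547935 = 12.67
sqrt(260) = 2 * sqrt(65) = 16.12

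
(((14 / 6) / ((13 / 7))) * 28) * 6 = 2744 / 13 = 211.08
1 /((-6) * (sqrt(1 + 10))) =-sqrt(11) /66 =-0.05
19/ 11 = 1.73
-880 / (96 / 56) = -1540 / 3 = -513.33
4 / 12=1 / 3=0.33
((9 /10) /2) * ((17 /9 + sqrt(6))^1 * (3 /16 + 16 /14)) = 2.60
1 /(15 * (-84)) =-1 /1260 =-0.00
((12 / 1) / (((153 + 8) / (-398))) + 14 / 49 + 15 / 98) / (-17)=3875 / 2254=1.72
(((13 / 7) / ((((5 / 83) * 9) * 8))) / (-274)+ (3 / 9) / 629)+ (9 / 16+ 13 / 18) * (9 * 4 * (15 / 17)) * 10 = 177237136469 / 434311920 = 408.09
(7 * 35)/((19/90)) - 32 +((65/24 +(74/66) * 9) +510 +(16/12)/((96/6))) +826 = 12426683/5016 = 2477.41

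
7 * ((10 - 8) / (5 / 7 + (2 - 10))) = -98 / 51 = -1.92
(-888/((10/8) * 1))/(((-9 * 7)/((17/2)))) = 10064/105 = 95.85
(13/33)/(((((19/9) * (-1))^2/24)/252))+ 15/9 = 6388399/11913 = 536.25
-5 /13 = -0.38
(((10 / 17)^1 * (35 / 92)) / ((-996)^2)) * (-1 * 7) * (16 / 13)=-1225 / 630302166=-0.00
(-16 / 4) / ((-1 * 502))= 2 / 251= 0.01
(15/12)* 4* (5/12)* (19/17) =475/204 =2.33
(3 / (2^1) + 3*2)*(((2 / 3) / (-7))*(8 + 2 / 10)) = -41 / 7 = -5.86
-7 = -7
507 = 507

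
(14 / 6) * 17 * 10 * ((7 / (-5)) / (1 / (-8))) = 13328 / 3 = 4442.67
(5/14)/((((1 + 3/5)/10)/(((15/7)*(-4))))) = -1875/98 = -19.13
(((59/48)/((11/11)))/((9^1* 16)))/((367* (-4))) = -59/10146816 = -0.00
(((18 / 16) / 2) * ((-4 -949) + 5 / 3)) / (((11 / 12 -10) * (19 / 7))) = 89901 / 4142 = 21.70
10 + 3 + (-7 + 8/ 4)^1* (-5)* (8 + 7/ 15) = 674/ 3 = 224.67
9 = 9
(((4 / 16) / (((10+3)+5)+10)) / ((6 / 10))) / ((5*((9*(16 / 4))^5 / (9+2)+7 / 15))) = 55 / 101583184304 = 0.00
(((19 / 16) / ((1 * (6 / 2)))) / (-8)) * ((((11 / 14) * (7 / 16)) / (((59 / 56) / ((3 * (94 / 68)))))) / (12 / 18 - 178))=1551 / 4108288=0.00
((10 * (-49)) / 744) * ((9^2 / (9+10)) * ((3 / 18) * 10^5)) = -27562500 / 589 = -46795.42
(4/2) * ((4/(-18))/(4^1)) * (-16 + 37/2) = -5/18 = -0.28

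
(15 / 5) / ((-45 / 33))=-11 / 5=-2.20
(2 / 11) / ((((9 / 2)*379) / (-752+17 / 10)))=-5002 / 62535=-0.08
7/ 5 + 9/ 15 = 2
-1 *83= -83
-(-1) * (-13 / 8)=-13 / 8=-1.62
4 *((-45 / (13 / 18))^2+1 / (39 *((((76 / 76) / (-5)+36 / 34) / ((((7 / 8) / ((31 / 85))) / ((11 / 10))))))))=195990854975 / 12620751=15529.25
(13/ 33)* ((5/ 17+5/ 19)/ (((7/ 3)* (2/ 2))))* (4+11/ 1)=35100/ 24871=1.41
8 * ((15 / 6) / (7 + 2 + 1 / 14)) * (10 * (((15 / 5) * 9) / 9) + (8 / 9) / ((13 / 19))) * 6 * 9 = 6152160 / 1651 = 3726.32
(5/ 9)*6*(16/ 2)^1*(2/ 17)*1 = 160/ 51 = 3.14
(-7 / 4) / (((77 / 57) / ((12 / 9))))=-19 / 11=-1.73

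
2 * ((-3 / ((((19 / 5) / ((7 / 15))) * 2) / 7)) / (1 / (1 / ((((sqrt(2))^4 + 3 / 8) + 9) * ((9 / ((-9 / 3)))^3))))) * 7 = 2744 / 54891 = 0.05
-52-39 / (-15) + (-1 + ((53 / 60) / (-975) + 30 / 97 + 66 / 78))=-279443441 / 5674500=-49.25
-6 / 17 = -0.35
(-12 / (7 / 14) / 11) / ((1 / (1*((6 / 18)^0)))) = -24 / 11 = -2.18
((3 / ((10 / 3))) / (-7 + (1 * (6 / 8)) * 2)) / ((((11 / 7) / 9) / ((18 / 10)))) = -5103 / 3025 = -1.69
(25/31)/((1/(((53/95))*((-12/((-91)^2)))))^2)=404496/767422388551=0.00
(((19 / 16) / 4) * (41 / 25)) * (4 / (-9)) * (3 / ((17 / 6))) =-779 / 3400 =-0.23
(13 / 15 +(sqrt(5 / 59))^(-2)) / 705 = 38 / 2115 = 0.02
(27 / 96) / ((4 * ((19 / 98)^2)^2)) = 51883209 / 1042568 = 49.76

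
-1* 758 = -758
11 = 11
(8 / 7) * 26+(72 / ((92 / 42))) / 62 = 150950 / 4991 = 30.24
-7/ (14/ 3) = -1.50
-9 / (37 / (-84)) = 756 / 37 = 20.43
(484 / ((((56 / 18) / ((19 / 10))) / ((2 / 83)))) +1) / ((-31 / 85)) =-401132 / 18011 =-22.27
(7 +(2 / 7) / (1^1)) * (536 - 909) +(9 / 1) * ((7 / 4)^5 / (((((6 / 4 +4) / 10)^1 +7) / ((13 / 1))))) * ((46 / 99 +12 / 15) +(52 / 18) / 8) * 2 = -11254510233 / 5953024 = -1890.55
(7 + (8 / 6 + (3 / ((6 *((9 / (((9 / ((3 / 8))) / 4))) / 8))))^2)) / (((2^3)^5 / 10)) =695 / 147456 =0.00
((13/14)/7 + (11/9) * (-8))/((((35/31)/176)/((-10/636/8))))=2900887/981666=2.96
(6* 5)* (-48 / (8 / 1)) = -180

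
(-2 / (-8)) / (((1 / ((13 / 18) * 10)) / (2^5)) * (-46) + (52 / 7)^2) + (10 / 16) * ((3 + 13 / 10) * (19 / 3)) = 2289859409 / 134496816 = 17.03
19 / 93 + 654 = 60841 / 93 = 654.20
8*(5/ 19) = 40/ 19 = 2.11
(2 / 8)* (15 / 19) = 15 / 76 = 0.20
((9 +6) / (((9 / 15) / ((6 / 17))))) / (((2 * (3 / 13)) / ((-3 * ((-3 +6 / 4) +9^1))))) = -14625 / 34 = -430.15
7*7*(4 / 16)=12.25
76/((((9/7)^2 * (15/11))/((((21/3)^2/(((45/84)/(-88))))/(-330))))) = 224810432/273375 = 822.35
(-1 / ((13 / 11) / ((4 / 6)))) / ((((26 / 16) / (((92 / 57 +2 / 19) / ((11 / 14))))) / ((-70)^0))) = -21952 / 28899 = -0.76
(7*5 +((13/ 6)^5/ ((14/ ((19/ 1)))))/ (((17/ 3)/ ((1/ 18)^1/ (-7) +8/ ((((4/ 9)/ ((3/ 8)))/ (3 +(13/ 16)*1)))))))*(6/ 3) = 818819543863/ 1243662336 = 658.39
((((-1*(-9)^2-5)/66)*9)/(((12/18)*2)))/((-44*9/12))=129/484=0.27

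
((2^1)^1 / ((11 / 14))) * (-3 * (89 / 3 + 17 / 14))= -235.82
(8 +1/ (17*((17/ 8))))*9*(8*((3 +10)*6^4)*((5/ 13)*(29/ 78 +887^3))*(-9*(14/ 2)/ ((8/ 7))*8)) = -1152675582961464494.44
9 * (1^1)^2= 9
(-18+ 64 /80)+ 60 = 214 /5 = 42.80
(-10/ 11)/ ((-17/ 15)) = 150/ 187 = 0.80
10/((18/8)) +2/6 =43/9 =4.78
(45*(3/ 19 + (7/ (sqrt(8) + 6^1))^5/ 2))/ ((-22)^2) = 0.03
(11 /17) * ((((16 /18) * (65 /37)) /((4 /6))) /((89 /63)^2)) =3783780 /4982309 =0.76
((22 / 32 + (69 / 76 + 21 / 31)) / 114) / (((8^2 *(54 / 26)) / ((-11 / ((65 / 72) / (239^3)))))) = -3216514983671 / 128920320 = -24949.64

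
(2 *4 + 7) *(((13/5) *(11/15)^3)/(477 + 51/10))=34606/1084725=0.03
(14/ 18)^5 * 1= 16807/ 59049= 0.28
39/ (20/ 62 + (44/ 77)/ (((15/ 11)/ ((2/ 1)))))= 126945/ 3778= 33.60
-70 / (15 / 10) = -140 / 3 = -46.67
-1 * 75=-75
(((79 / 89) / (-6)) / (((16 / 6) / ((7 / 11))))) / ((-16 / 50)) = 13825 / 125312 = 0.11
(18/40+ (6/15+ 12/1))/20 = 257/400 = 0.64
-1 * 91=-91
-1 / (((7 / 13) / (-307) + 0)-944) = 3991 / 3767511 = 0.00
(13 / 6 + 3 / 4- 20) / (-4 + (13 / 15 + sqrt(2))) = 15375 * sqrt(2) / 7036 + 48175 / 7036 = 9.94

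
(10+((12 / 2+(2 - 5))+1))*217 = 3038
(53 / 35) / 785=53 / 27475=0.00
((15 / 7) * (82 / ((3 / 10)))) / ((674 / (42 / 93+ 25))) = 1617450 / 73129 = 22.12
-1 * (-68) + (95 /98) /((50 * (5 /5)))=66659 /980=68.02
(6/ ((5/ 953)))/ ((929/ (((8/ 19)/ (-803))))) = -45744/ 70868765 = -0.00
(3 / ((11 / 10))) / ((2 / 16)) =240 / 11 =21.82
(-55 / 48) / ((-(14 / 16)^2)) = 220 / 147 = 1.50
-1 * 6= -6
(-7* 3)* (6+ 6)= -252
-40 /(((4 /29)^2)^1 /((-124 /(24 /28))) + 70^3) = -912485 /7824558872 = -0.00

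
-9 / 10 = -0.90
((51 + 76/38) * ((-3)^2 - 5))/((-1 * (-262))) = 106/131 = 0.81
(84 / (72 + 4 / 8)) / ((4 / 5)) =42 / 29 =1.45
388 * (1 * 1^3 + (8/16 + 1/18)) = 5432/9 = 603.56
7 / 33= 0.21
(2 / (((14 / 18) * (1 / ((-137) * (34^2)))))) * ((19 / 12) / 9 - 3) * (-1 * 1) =-24151730 / 21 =-1150082.38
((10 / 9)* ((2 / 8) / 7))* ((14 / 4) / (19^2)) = 5 / 12996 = 0.00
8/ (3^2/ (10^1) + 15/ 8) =320/ 111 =2.88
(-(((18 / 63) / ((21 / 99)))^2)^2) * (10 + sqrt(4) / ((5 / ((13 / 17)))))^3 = -12755223143156736 / 3540308414125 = -3602.86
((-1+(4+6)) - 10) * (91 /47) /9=-91 /423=-0.22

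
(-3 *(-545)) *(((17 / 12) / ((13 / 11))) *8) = 203830 / 13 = 15679.23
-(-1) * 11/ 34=11/ 34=0.32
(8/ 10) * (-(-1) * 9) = 36/ 5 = 7.20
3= 3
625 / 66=9.47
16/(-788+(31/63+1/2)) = -2016/99163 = -0.02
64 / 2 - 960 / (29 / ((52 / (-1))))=50848 / 29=1753.38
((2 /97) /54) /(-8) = -1 /20952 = -0.00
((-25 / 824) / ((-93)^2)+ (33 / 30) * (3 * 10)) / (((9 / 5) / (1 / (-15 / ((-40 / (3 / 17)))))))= 19990604555 / 72158607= 277.04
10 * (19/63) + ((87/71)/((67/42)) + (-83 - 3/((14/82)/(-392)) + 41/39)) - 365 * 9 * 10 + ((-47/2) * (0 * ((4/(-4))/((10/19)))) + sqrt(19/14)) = -26039.00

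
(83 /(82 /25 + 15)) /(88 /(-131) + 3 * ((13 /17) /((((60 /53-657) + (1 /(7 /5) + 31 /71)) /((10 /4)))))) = -159387479337050 /23888585803109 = -6.67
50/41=1.22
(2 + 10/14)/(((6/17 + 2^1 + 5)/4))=1292/875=1.48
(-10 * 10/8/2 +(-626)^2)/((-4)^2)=1567479/64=24491.86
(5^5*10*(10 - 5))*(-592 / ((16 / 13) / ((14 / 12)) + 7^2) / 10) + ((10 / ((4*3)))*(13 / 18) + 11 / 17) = -309088511077 / 1672596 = -184795.68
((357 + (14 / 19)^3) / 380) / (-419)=-2451407 / 1092089980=-0.00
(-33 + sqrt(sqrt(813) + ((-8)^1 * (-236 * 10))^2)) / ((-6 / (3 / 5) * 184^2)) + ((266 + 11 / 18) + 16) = 861127657 / 3047040 - sqrt(sqrt(813) + 356454400) / 338560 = 282.56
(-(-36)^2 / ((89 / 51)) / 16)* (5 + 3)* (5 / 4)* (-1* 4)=1856.63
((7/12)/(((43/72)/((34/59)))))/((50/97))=69258/63425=1.09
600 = 600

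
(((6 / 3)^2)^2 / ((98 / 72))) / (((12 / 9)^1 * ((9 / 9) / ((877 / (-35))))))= -378864 / 1715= -220.91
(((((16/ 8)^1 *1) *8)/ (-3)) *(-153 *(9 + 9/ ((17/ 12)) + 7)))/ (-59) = -18240/ 59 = -309.15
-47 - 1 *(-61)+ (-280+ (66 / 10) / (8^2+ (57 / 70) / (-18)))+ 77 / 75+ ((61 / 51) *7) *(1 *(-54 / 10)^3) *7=-1625655497312 / 171238875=-9493.50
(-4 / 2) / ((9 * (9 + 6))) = -2 / 135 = -0.01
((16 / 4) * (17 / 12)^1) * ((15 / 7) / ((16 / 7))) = 85 / 16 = 5.31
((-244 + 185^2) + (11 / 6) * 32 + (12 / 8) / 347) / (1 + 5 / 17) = 1204800115 / 45804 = 26303.38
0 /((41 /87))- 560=-560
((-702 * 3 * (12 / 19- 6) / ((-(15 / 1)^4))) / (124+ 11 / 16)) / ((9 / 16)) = -226304 / 71071875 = -0.00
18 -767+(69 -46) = -726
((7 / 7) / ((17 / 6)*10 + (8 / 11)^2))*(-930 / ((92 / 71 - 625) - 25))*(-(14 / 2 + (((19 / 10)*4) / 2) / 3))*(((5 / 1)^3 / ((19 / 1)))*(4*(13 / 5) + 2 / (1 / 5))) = -252632100600 / 4584221827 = -55.11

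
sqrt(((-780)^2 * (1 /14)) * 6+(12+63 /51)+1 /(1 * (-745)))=2 * sqrt(512366750625170) /88655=510.64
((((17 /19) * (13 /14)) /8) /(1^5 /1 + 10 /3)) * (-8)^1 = -51 /266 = -0.19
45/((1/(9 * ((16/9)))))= 720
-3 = -3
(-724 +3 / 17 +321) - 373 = -13189 / 17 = -775.82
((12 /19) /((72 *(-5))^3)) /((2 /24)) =-0.00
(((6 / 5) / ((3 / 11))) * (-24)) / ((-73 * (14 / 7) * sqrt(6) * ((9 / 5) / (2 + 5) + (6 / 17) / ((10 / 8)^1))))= 5236 * sqrt(6) / 23433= 0.55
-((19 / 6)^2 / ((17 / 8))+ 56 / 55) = -48278 / 8415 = -5.74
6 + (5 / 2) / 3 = 41 / 6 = 6.83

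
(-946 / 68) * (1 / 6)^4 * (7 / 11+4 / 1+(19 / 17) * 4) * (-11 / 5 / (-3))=-805519 / 11236320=-0.07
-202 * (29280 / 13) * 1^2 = -5914560 / 13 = -454966.15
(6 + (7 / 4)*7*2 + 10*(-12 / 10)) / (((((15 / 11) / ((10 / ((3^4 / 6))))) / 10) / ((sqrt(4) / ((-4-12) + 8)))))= -2035 / 81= -25.12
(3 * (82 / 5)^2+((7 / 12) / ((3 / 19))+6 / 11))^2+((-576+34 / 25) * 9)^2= 537193143001469 / 19602000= 27405016.99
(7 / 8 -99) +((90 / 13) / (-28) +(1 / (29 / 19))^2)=-59965407 / 612248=-97.94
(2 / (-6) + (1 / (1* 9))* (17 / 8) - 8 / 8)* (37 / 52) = -2923 / 3744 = -0.78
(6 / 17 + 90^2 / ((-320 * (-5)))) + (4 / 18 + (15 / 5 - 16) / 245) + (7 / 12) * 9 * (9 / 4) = 17.40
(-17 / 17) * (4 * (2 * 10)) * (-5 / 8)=50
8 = 8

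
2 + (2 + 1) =5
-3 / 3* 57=-57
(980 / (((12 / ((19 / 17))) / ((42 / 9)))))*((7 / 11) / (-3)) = -456190 / 5049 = -90.35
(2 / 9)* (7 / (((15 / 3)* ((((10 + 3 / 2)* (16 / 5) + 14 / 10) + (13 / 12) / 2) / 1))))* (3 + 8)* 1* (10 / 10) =1232 / 13947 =0.09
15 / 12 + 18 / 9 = 13 / 4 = 3.25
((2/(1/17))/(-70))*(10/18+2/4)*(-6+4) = 323/315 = 1.03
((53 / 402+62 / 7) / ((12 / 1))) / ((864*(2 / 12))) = 0.01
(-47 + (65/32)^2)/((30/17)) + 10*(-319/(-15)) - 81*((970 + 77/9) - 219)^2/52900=-18824217417/27084800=-695.01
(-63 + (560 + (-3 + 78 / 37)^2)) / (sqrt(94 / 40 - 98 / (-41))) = 1362964*sqrt(4715) / 409331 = 228.64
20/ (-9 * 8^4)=-5/ 9216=-0.00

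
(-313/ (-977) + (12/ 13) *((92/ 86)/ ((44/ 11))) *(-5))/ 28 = -71309/ 2184572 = -0.03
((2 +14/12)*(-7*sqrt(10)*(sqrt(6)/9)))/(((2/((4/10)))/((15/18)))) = -3.18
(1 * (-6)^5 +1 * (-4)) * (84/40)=-16338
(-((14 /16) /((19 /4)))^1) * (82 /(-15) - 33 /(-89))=47621 /50730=0.94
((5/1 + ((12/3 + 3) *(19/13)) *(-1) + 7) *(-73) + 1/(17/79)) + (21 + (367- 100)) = 36132/221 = 163.49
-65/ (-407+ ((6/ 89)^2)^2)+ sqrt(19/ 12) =4078245665/ 25536090791+ sqrt(57)/ 6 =1.42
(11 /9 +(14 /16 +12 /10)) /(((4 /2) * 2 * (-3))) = -1187 /4320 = -0.27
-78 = -78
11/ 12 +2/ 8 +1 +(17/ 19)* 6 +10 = 1999/ 114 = 17.54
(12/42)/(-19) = -2/133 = -0.02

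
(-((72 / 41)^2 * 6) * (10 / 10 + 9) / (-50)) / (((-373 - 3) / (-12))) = 46656 / 395035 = 0.12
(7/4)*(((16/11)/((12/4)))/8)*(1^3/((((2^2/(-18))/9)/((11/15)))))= -63/20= -3.15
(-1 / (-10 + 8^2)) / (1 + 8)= -1 / 486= -0.00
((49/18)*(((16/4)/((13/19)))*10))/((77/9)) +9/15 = 13729/715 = 19.20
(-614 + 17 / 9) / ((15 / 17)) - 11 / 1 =-95138 / 135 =-704.73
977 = 977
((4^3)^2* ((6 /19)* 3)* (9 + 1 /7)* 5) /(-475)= -4718592 /12635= -373.45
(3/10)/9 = 1/30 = 0.03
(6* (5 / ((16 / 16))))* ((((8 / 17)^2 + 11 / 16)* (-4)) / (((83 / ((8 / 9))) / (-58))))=1625160 / 23987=67.75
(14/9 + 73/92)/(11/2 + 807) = 389/134550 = 0.00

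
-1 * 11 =-11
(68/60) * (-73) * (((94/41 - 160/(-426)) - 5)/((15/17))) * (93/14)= 1902506363/1309950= 1452.35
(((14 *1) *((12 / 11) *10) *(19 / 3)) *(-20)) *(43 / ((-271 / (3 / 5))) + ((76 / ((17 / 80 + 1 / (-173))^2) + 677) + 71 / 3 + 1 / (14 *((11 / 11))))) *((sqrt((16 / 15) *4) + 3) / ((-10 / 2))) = 510650788071240448 *sqrt(15) / 99819989595 + 63831348508905056 / 2218221991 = 48588992.05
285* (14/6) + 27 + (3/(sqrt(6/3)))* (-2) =692 - 3* sqrt(2) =687.76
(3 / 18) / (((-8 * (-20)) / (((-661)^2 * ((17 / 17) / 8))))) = 436921 / 7680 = 56.89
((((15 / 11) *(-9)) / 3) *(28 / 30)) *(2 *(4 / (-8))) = 42 / 11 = 3.82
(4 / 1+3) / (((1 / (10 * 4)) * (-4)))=-70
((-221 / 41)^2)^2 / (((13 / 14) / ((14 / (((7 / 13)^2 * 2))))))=62021525306 / 2825761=21948.61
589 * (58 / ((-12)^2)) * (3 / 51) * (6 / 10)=8.37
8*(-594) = -4752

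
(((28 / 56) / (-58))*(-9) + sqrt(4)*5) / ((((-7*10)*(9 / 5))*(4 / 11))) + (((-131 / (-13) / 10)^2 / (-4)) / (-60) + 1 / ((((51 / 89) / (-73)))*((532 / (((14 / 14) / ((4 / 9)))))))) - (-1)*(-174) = -139426757136923 / 797843592000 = -174.75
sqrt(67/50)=1.16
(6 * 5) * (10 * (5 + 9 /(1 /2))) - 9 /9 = 6899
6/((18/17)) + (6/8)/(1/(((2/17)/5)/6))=5783/1020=5.67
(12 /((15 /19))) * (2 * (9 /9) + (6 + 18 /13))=142.65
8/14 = 4/7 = 0.57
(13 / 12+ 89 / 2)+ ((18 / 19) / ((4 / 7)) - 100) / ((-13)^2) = 1733995 / 38532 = 45.00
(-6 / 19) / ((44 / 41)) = -123 / 418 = -0.29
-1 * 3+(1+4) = 2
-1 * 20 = -20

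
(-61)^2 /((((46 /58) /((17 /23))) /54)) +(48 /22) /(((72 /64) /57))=1090308346 /5819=187370.40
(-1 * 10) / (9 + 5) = -5 / 7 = -0.71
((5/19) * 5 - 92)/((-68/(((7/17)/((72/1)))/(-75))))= -12061/118605600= -0.00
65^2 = 4225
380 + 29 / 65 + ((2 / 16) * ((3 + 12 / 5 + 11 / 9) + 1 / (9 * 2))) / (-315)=380.44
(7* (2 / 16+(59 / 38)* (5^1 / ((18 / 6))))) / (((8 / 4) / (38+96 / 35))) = 881981 / 2280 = 386.83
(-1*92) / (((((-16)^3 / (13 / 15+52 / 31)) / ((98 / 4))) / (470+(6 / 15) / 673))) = 43928957709 / 66761600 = 658.00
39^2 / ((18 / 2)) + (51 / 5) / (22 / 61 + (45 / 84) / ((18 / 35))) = 1809449 / 10265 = 176.27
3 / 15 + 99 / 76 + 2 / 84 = 12181 / 7980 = 1.53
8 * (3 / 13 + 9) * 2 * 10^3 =1920000 / 13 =147692.31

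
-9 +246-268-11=-42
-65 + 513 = 448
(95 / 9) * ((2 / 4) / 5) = 19 / 18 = 1.06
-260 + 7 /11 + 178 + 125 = 480 /11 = 43.64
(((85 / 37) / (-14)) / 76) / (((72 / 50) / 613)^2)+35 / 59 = -1176015226895 / 3010234752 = -390.67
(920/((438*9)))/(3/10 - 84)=-4600/1649727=-0.00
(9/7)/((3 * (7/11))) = 33/49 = 0.67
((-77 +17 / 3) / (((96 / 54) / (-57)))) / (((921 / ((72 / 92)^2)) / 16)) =3952152 / 162403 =24.34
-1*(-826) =826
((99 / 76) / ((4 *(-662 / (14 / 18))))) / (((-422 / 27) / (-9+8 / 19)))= -338877 / 1613606464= -0.00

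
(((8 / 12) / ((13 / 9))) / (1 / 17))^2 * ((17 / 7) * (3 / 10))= 265302 / 5915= 44.85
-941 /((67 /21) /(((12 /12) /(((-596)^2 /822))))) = -8121771 /11899736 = -0.68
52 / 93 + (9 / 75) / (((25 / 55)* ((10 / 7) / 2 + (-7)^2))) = 761161 / 1348500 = 0.56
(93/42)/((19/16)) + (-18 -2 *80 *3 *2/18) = -27718/399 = -69.47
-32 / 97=-0.33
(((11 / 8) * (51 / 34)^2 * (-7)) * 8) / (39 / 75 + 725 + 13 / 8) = -34650 / 145429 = -0.24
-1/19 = -0.05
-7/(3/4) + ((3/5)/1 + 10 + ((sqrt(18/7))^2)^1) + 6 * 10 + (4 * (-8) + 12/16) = 13687/420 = 32.59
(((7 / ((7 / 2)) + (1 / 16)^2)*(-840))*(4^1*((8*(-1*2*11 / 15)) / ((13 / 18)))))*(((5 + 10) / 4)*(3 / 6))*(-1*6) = -15997905 / 13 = -1230608.08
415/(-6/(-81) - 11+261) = 11205/6752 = 1.66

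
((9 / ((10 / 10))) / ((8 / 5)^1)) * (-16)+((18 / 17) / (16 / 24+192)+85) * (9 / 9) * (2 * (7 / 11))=982978 / 54043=18.19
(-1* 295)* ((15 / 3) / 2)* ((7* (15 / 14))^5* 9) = -157510986.33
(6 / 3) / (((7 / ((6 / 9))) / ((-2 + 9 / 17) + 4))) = 172 / 357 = 0.48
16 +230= 246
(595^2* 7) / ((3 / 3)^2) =2478175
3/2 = 1.50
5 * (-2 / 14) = -5 / 7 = -0.71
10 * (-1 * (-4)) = 40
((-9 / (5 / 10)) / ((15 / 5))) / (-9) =2 / 3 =0.67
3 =3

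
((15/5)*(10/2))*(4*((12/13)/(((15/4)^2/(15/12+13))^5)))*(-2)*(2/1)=-162273624064/685546875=-236.71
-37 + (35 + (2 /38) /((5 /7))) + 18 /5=159 /95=1.67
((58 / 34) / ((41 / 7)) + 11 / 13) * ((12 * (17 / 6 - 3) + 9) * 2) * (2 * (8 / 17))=2308544 / 154037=14.99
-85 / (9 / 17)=-160.56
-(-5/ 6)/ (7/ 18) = 15/ 7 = 2.14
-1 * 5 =-5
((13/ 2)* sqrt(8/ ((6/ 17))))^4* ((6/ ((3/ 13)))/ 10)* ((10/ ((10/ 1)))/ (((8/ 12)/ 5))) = 107303677/ 6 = 17883946.17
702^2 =492804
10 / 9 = 1.11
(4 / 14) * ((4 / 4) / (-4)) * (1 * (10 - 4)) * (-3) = 9 / 7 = 1.29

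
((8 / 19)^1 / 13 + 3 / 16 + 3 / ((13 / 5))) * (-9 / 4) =-48861 / 15808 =-3.09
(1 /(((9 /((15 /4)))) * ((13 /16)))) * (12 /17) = 80 /221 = 0.36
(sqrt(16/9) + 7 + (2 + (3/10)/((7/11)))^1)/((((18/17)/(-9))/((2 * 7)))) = -38573/30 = -1285.77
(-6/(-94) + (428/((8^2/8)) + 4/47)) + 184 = 22339/94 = 237.65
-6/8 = -3/4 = -0.75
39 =39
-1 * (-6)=6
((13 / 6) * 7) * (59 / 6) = 5369 / 36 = 149.14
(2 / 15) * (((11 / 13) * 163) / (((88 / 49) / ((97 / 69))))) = 774739 / 53820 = 14.40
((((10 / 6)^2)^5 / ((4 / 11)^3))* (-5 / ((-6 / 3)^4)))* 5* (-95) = 30870361328125 / 60466176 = 510539.34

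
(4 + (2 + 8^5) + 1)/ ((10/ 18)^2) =106191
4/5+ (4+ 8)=64/5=12.80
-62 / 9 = -6.89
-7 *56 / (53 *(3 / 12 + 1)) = -1568 / 265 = -5.92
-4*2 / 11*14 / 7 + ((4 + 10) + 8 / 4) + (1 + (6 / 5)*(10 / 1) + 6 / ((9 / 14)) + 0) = 1217 / 33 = 36.88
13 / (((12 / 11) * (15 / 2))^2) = 1573 / 8100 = 0.19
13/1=13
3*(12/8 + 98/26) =411/26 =15.81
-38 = -38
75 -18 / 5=357 / 5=71.40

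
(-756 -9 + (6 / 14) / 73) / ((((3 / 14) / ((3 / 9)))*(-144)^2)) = -1018 / 17739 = -0.06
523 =523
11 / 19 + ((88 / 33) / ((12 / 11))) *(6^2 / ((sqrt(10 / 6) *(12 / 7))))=11 / 19 + 154 *sqrt(15) / 15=40.34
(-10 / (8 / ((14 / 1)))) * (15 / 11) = -525 / 22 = -23.86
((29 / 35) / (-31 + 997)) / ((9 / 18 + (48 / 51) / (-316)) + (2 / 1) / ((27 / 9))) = 38947 / 52839395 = 0.00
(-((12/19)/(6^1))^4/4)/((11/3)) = -12/1433531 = -0.00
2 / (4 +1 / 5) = 10 / 21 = 0.48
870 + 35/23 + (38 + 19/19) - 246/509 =10653820/11707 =910.04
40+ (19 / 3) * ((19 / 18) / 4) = 9001 / 216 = 41.67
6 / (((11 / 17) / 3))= 306 / 11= 27.82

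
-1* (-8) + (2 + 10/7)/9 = 176/21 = 8.38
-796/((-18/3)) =398/3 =132.67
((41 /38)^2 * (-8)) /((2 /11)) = -18491 /361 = -51.22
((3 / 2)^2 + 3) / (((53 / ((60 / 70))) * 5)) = 9 / 530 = 0.02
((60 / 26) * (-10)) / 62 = -150 / 403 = -0.37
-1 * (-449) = 449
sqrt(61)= 7.81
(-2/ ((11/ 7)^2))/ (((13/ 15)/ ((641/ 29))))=-942270/ 45617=-20.66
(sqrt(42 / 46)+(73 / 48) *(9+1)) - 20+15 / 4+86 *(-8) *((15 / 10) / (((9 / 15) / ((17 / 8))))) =-87745 / 24+sqrt(483) / 23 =-3655.09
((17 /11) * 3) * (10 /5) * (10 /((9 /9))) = 1020 /11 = 92.73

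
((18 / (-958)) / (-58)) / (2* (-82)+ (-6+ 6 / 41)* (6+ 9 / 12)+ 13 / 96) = -17712 / 11119620481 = -0.00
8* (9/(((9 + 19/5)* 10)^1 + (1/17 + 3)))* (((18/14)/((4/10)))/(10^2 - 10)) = 153/7798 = 0.02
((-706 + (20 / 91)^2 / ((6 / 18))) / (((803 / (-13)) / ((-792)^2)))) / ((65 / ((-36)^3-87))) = -15580184480986752 / 3022565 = -5154623467.48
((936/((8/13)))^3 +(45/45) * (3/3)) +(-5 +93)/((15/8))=52781157134/15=3518743808.93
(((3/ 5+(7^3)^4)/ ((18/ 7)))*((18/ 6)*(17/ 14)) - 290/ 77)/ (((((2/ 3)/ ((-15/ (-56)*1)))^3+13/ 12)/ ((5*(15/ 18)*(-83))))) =-190326501179023455000/ 463123199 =-410963004207.06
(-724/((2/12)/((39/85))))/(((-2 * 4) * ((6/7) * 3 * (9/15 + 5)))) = 2353/136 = 17.30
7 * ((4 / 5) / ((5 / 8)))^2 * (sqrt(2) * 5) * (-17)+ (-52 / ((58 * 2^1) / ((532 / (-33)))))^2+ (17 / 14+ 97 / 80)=-1323.99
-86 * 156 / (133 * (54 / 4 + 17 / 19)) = -26832 / 3829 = -7.01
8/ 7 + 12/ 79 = 1.29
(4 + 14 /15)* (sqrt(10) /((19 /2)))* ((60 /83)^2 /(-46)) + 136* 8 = 1088 - 17760* sqrt(10) /3010493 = 1087.98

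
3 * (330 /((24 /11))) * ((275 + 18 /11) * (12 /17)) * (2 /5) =35442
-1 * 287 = -287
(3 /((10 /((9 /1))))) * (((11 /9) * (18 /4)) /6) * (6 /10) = 297 /200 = 1.48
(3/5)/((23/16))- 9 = -987/115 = -8.58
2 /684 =1 /342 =0.00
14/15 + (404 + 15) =6299/15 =419.93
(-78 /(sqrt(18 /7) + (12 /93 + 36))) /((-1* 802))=4739280 /1757082151 -112437* sqrt(14) /3514164302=0.00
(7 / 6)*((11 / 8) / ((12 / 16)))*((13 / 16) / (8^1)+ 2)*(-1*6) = -20713 / 768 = -26.97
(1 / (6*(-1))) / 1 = -1 / 6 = -0.17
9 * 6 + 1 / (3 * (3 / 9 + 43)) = 7021 / 130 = 54.01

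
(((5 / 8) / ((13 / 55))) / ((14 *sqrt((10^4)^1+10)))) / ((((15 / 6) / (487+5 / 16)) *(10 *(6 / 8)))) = 2599 *sqrt(10010) / 5299840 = 0.05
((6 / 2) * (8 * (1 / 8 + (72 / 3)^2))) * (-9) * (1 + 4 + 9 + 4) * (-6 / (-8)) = -3359961 / 2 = -1679980.50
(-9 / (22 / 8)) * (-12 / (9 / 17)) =816 / 11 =74.18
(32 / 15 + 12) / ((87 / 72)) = 1696 / 145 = 11.70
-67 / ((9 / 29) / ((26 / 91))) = -3886 / 63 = -61.68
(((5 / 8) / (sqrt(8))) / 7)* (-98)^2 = 1715* sqrt(2) / 8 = 303.17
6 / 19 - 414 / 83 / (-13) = 14340 / 20501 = 0.70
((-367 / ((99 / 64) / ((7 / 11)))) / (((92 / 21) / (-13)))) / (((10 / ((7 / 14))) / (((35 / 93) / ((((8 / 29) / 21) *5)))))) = 332199959 / 2588190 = 128.35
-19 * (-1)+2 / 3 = 59 / 3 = 19.67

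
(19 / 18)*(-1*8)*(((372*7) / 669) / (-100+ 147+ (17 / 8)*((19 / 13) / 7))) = -0.69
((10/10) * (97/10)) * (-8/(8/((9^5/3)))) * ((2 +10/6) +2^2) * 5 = -14637591/2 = -7318795.50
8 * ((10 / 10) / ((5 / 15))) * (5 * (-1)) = -120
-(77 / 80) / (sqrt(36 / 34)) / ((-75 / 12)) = 77*sqrt(34) / 3000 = 0.15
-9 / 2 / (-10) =0.45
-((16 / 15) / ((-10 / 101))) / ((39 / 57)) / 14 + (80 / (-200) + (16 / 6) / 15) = 0.90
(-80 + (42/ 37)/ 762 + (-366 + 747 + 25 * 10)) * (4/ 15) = 3452208/ 23495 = 146.93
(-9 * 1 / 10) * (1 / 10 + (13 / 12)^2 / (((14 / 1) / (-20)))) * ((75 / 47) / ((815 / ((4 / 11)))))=11919 / 11797940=0.00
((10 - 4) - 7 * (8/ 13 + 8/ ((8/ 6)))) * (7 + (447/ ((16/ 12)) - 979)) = 333657/ 13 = 25665.92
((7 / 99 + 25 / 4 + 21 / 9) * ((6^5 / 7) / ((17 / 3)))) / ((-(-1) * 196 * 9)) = 61686 / 64141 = 0.96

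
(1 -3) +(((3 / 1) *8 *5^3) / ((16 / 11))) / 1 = 4121 / 2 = 2060.50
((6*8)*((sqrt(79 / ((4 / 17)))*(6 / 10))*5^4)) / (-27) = -1000*sqrt(1343) / 3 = -12215.65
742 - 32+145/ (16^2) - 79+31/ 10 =812373/ 1280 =634.67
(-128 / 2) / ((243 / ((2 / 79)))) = -128 / 19197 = -0.01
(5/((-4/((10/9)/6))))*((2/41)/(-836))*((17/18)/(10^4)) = 17/13326508800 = 0.00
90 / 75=6 / 5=1.20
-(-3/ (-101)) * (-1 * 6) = 18/ 101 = 0.18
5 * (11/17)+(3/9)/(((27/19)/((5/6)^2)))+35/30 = 226289/49572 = 4.56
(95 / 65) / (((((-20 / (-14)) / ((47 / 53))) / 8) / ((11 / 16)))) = 68761 / 13780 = 4.99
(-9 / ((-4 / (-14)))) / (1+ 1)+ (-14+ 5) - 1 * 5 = -119 / 4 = -29.75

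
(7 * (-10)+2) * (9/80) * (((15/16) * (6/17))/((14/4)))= -81/112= -0.72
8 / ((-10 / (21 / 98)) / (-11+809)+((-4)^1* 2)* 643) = -684 / 439817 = -0.00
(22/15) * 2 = 44/15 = 2.93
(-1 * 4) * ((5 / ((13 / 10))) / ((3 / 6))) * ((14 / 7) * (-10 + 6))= 3200 / 13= 246.15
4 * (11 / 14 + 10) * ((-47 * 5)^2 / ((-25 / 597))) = -398269446 / 7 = -56895635.14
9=9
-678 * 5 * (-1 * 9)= 30510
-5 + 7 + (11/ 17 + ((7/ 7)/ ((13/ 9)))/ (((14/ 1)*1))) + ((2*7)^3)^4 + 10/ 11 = 1929520613780946777/ 34034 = 56693912375299.61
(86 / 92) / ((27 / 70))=1505 / 621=2.42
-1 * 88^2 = -7744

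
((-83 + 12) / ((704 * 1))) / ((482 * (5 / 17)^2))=-20519 / 8483200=-0.00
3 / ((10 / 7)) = 21 / 10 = 2.10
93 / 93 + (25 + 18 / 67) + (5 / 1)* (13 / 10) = 32.77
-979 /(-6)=979 /6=163.17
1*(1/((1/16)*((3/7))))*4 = 448/3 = 149.33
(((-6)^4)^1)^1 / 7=1296 / 7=185.14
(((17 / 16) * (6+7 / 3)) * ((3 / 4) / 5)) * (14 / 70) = 17 / 64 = 0.27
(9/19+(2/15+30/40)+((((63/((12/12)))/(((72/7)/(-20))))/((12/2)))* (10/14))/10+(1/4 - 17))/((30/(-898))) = 1916781/3800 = 504.42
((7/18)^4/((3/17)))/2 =40817/629856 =0.06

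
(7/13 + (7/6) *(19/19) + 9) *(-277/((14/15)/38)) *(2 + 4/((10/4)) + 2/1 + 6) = -1400478.52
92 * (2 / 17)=184 / 17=10.82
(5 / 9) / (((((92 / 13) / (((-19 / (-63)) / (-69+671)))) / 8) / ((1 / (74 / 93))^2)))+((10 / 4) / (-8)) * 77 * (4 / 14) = -32837465285 / 4776703848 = -6.87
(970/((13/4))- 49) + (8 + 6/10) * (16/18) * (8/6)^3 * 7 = 5943701/15795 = 376.30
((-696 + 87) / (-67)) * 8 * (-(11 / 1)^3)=-6484632 / 67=-96785.55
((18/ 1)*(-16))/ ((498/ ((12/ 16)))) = -36/ 83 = -0.43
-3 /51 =-1 /17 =-0.06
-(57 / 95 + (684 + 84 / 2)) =-3633 / 5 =-726.60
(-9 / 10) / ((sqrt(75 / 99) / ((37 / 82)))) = -333 * sqrt(33) / 4100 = -0.47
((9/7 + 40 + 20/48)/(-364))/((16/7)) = -3503/69888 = -0.05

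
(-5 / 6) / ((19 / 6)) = -5 / 19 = -0.26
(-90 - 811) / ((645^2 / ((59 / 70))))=-53159 / 29121750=-0.00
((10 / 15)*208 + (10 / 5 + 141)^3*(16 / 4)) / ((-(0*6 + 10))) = -3509090 / 3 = -1169696.67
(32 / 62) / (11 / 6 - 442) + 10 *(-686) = -6860.00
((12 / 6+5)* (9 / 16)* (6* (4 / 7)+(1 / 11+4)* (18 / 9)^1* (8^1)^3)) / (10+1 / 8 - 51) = -484236 / 1199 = -403.87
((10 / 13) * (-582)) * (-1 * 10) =58200 / 13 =4476.92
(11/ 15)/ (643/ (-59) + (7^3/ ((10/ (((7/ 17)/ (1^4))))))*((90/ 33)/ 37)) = -4490431/ 60359100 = -0.07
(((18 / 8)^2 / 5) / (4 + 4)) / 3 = 27 / 640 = 0.04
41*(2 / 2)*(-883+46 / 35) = -1265219 / 35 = -36149.11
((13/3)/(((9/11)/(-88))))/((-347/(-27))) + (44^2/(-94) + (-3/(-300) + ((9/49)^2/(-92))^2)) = -1131004840625625631/19894238320104400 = -56.85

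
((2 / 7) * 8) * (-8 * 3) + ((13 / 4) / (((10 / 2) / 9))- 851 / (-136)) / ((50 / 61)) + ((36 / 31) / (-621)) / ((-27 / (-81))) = -6803334917 / 169694000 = -40.09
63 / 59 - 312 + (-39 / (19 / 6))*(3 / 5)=-1784193 / 5605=-318.32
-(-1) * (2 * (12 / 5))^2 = 576 / 25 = 23.04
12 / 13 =0.92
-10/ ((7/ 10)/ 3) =-300/ 7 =-42.86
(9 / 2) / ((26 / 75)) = 675 / 52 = 12.98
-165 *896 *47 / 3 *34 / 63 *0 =0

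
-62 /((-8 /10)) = 77.50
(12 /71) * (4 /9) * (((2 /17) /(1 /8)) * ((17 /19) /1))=256 /4047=0.06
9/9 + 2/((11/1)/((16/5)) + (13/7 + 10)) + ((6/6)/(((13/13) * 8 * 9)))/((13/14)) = 306169/267228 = 1.15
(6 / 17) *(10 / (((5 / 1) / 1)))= 12 / 17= 0.71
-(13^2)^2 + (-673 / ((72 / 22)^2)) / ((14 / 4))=-129634129 / 4536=-28578.95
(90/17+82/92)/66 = 4837/51612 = 0.09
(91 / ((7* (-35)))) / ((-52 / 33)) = 33 / 140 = 0.24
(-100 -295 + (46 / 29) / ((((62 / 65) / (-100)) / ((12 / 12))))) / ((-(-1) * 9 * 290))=-100921 / 469278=-0.22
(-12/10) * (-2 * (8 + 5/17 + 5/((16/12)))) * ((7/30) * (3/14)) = 2457/1700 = 1.45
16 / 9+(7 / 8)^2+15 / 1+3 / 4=10537 / 576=18.29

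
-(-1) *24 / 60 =2 / 5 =0.40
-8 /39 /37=-8 /1443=-0.01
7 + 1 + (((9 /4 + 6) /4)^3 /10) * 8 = 76897 /5120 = 15.02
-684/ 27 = -76/ 3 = -25.33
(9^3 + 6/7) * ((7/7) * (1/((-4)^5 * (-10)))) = 5109/71680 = 0.07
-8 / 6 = -4 / 3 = -1.33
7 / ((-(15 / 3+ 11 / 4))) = -28 / 31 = -0.90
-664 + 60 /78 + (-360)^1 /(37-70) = -93282 /143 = -652.32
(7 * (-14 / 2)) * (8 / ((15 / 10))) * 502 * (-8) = 3148544 / 3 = 1049514.67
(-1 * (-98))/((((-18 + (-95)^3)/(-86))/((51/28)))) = 15351/857393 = 0.02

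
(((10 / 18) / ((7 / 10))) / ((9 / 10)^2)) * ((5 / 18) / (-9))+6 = 2467558 / 413343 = 5.97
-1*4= -4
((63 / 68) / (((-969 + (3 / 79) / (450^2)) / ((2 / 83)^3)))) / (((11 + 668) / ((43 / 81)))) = -0.00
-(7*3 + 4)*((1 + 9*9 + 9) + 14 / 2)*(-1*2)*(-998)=-4890200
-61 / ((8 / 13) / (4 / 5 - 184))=181597 / 10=18159.70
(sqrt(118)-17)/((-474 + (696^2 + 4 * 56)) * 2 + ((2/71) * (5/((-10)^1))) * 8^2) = -1207/68751508 + 71 * sqrt(118)/68751508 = -0.00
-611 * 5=-3055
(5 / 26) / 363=0.00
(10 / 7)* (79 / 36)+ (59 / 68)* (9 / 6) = 38011 / 8568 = 4.44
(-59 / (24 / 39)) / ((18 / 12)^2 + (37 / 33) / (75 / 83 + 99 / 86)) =-371236437 / 10825046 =-34.29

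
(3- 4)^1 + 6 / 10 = -2 / 5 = -0.40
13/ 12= 1.08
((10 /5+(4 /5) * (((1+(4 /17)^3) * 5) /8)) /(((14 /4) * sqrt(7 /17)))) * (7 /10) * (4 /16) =0.20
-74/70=-37/35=-1.06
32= 32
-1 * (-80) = 80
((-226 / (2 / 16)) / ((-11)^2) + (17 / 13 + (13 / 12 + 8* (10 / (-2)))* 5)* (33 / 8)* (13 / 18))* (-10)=205861945 / 34848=5907.42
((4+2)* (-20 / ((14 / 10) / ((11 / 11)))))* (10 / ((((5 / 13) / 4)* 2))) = -31200 / 7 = -4457.14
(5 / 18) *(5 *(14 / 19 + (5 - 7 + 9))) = 1225 / 114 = 10.75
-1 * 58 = -58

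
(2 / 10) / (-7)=-1 / 35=-0.03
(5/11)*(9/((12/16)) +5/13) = 805/143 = 5.63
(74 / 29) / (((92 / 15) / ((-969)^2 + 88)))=17971455 / 46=390683.80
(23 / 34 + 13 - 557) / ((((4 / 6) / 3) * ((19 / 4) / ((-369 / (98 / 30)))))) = 18780255 / 323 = 58143.20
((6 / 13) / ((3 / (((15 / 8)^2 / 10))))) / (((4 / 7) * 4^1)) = 315 / 13312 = 0.02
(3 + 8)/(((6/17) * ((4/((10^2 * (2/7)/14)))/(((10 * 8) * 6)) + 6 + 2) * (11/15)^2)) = 7650000/1056539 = 7.24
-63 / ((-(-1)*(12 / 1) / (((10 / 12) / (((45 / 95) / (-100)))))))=16625 / 18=923.61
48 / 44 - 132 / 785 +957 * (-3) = -24783117 / 8635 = -2870.08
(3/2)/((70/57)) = 171/140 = 1.22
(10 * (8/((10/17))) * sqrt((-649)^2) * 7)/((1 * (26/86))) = 26567464/13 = 2043651.08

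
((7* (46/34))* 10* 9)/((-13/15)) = -217350/221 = -983.48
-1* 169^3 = -4826809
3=3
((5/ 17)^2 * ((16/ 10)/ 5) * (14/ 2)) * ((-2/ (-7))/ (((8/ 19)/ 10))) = 380/ 289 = 1.31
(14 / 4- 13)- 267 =-553 / 2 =-276.50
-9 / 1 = -9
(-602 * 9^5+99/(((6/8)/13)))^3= -44912188615555989951768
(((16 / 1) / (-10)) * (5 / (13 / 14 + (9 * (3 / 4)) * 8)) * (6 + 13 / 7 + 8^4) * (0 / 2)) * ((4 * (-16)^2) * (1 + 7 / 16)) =0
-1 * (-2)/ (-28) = -0.07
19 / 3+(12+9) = 82 / 3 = 27.33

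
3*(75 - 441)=-1098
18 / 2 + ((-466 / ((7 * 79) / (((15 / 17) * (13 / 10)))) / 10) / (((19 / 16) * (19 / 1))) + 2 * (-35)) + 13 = -48.00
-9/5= -1.80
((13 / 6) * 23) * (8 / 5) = 1196 / 15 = 79.73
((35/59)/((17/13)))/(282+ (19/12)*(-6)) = 182/109327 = 0.00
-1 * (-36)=36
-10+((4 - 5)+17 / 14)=-137 / 14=-9.79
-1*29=-29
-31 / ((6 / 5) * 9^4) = -155 / 39366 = -0.00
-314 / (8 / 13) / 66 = -2041 / 264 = -7.73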